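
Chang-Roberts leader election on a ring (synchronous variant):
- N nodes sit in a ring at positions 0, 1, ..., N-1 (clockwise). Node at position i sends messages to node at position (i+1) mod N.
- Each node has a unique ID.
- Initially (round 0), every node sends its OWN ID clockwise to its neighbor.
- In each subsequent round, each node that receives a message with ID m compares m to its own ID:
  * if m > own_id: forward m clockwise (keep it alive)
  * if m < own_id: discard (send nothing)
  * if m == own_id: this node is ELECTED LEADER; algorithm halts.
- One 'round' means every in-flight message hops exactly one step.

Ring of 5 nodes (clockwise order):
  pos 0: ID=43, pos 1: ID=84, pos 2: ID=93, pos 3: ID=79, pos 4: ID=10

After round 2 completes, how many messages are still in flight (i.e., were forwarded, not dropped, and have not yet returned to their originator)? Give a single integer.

Round 1: pos1(id84) recv 43: drop; pos2(id93) recv 84: drop; pos3(id79) recv 93: fwd; pos4(id10) recv 79: fwd; pos0(id43) recv 10: drop
Round 2: pos4(id10) recv 93: fwd; pos0(id43) recv 79: fwd
After round 2: 2 messages still in flight

Answer: 2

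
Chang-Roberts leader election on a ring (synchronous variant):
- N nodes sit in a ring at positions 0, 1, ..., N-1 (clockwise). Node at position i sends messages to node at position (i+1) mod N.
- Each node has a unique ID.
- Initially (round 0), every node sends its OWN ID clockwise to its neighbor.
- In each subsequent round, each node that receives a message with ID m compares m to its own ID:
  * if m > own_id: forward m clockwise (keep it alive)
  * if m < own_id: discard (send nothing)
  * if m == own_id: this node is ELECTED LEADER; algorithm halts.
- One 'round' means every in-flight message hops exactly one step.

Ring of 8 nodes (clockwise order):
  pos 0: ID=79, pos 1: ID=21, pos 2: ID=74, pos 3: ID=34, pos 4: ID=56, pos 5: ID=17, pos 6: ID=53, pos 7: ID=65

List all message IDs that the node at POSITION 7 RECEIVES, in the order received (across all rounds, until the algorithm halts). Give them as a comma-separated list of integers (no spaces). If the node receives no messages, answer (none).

Answer: 53,56,74,79

Derivation:
Round 1: pos1(id21) recv 79: fwd; pos2(id74) recv 21: drop; pos3(id34) recv 74: fwd; pos4(id56) recv 34: drop; pos5(id17) recv 56: fwd; pos6(id53) recv 17: drop; pos7(id65) recv 53: drop; pos0(id79) recv 65: drop
Round 2: pos2(id74) recv 79: fwd; pos4(id56) recv 74: fwd; pos6(id53) recv 56: fwd
Round 3: pos3(id34) recv 79: fwd; pos5(id17) recv 74: fwd; pos7(id65) recv 56: drop
Round 4: pos4(id56) recv 79: fwd; pos6(id53) recv 74: fwd
Round 5: pos5(id17) recv 79: fwd; pos7(id65) recv 74: fwd
Round 6: pos6(id53) recv 79: fwd; pos0(id79) recv 74: drop
Round 7: pos7(id65) recv 79: fwd
Round 8: pos0(id79) recv 79: ELECTED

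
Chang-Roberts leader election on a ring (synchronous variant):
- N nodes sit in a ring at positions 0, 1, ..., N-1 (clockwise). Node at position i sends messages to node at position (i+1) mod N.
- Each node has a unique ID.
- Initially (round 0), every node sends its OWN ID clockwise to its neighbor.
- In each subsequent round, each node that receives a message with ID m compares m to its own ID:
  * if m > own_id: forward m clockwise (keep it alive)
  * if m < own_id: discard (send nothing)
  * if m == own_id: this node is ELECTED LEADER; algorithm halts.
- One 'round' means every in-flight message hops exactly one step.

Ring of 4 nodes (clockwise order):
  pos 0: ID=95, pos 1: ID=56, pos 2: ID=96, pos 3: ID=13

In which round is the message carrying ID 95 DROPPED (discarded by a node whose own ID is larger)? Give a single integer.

Round 1: pos1(id56) recv 95: fwd; pos2(id96) recv 56: drop; pos3(id13) recv 96: fwd; pos0(id95) recv 13: drop
Round 2: pos2(id96) recv 95: drop; pos0(id95) recv 96: fwd
Round 3: pos1(id56) recv 96: fwd
Round 4: pos2(id96) recv 96: ELECTED
Message ID 95 originates at pos 0; dropped at pos 2 in round 2

Answer: 2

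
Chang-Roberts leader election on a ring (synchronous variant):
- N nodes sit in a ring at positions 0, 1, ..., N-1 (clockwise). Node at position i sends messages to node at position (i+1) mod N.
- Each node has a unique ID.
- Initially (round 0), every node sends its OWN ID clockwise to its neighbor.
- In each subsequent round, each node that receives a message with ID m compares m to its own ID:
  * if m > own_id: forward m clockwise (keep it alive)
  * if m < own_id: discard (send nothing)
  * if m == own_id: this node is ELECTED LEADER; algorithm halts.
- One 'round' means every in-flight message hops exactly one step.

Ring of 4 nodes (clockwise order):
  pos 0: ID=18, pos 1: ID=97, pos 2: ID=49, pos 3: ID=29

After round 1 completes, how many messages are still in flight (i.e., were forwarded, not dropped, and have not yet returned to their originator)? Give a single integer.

Answer: 3

Derivation:
Round 1: pos1(id97) recv 18: drop; pos2(id49) recv 97: fwd; pos3(id29) recv 49: fwd; pos0(id18) recv 29: fwd
After round 1: 3 messages still in flight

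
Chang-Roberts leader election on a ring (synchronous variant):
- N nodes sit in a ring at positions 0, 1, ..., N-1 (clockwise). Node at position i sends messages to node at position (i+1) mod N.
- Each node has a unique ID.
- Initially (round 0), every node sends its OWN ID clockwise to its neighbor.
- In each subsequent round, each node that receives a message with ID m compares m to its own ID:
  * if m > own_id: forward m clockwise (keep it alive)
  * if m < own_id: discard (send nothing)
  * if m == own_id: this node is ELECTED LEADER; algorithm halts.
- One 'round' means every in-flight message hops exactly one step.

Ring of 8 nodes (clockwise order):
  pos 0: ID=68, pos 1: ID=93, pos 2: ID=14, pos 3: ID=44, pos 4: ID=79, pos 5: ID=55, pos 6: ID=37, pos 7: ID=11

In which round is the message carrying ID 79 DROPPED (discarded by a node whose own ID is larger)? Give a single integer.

Round 1: pos1(id93) recv 68: drop; pos2(id14) recv 93: fwd; pos3(id44) recv 14: drop; pos4(id79) recv 44: drop; pos5(id55) recv 79: fwd; pos6(id37) recv 55: fwd; pos7(id11) recv 37: fwd; pos0(id68) recv 11: drop
Round 2: pos3(id44) recv 93: fwd; pos6(id37) recv 79: fwd; pos7(id11) recv 55: fwd; pos0(id68) recv 37: drop
Round 3: pos4(id79) recv 93: fwd; pos7(id11) recv 79: fwd; pos0(id68) recv 55: drop
Round 4: pos5(id55) recv 93: fwd; pos0(id68) recv 79: fwd
Round 5: pos6(id37) recv 93: fwd; pos1(id93) recv 79: drop
Round 6: pos7(id11) recv 93: fwd
Round 7: pos0(id68) recv 93: fwd
Round 8: pos1(id93) recv 93: ELECTED
Message ID 79 originates at pos 4; dropped at pos 1 in round 5

Answer: 5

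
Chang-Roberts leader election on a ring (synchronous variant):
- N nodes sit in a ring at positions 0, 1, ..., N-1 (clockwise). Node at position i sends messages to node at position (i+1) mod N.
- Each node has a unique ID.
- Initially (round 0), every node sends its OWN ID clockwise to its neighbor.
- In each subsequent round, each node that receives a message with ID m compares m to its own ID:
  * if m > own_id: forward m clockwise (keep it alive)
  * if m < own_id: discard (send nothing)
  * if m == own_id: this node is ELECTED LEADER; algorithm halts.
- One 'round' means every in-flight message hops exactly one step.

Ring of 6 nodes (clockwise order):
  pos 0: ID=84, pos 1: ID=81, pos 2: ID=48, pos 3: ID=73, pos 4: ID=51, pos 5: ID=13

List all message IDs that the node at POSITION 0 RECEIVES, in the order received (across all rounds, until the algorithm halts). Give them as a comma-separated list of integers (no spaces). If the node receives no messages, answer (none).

Answer: 13,51,73,81,84

Derivation:
Round 1: pos1(id81) recv 84: fwd; pos2(id48) recv 81: fwd; pos3(id73) recv 48: drop; pos4(id51) recv 73: fwd; pos5(id13) recv 51: fwd; pos0(id84) recv 13: drop
Round 2: pos2(id48) recv 84: fwd; pos3(id73) recv 81: fwd; pos5(id13) recv 73: fwd; pos0(id84) recv 51: drop
Round 3: pos3(id73) recv 84: fwd; pos4(id51) recv 81: fwd; pos0(id84) recv 73: drop
Round 4: pos4(id51) recv 84: fwd; pos5(id13) recv 81: fwd
Round 5: pos5(id13) recv 84: fwd; pos0(id84) recv 81: drop
Round 6: pos0(id84) recv 84: ELECTED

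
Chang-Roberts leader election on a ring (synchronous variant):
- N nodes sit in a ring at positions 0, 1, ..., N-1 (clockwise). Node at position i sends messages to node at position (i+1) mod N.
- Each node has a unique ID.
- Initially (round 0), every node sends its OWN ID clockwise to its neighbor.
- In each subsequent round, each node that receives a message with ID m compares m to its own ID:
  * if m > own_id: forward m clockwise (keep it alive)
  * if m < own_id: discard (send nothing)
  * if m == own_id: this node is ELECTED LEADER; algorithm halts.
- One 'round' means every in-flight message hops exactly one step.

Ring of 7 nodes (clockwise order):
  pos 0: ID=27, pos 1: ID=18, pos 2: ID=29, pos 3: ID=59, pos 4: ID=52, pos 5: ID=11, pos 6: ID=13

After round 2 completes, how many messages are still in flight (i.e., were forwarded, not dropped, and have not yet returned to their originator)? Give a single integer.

Answer: 2

Derivation:
Round 1: pos1(id18) recv 27: fwd; pos2(id29) recv 18: drop; pos3(id59) recv 29: drop; pos4(id52) recv 59: fwd; pos5(id11) recv 52: fwd; pos6(id13) recv 11: drop; pos0(id27) recv 13: drop
Round 2: pos2(id29) recv 27: drop; pos5(id11) recv 59: fwd; pos6(id13) recv 52: fwd
After round 2: 2 messages still in flight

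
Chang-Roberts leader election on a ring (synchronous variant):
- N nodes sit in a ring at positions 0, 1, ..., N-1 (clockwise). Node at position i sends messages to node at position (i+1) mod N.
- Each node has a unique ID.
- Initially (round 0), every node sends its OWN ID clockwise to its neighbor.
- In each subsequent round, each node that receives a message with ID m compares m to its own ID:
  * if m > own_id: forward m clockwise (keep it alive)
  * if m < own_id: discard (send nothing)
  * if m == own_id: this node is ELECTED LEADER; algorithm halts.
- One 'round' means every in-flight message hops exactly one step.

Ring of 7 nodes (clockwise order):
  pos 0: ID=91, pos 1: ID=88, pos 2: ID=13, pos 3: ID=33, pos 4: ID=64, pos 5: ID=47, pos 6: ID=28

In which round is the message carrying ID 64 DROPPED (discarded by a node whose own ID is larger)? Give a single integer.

Answer: 3

Derivation:
Round 1: pos1(id88) recv 91: fwd; pos2(id13) recv 88: fwd; pos3(id33) recv 13: drop; pos4(id64) recv 33: drop; pos5(id47) recv 64: fwd; pos6(id28) recv 47: fwd; pos0(id91) recv 28: drop
Round 2: pos2(id13) recv 91: fwd; pos3(id33) recv 88: fwd; pos6(id28) recv 64: fwd; pos0(id91) recv 47: drop
Round 3: pos3(id33) recv 91: fwd; pos4(id64) recv 88: fwd; pos0(id91) recv 64: drop
Round 4: pos4(id64) recv 91: fwd; pos5(id47) recv 88: fwd
Round 5: pos5(id47) recv 91: fwd; pos6(id28) recv 88: fwd
Round 6: pos6(id28) recv 91: fwd; pos0(id91) recv 88: drop
Round 7: pos0(id91) recv 91: ELECTED
Message ID 64 originates at pos 4; dropped at pos 0 in round 3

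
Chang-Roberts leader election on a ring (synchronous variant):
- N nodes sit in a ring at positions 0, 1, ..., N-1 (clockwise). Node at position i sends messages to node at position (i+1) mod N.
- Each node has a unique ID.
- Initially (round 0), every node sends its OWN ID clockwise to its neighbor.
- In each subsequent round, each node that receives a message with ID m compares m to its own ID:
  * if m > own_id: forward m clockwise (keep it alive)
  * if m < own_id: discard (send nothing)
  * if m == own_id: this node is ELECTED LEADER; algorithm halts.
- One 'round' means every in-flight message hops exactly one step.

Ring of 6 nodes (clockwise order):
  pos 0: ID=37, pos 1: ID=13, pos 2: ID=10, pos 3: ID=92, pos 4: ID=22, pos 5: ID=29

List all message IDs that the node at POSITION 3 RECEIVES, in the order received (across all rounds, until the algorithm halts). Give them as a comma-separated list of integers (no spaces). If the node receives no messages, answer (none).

Answer: 10,13,37,92

Derivation:
Round 1: pos1(id13) recv 37: fwd; pos2(id10) recv 13: fwd; pos3(id92) recv 10: drop; pos4(id22) recv 92: fwd; pos5(id29) recv 22: drop; pos0(id37) recv 29: drop
Round 2: pos2(id10) recv 37: fwd; pos3(id92) recv 13: drop; pos5(id29) recv 92: fwd
Round 3: pos3(id92) recv 37: drop; pos0(id37) recv 92: fwd
Round 4: pos1(id13) recv 92: fwd
Round 5: pos2(id10) recv 92: fwd
Round 6: pos3(id92) recv 92: ELECTED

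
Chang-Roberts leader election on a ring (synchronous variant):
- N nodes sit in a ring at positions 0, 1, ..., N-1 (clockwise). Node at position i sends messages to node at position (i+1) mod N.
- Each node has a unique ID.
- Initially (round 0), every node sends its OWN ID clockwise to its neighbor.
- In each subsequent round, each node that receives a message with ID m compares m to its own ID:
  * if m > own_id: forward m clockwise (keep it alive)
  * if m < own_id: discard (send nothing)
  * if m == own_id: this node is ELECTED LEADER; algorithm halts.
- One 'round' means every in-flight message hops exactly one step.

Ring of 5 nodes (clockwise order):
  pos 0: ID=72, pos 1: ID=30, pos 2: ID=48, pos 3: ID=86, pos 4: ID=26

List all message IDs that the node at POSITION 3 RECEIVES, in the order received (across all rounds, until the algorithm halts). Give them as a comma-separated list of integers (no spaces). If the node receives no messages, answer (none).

Answer: 48,72,86

Derivation:
Round 1: pos1(id30) recv 72: fwd; pos2(id48) recv 30: drop; pos3(id86) recv 48: drop; pos4(id26) recv 86: fwd; pos0(id72) recv 26: drop
Round 2: pos2(id48) recv 72: fwd; pos0(id72) recv 86: fwd
Round 3: pos3(id86) recv 72: drop; pos1(id30) recv 86: fwd
Round 4: pos2(id48) recv 86: fwd
Round 5: pos3(id86) recv 86: ELECTED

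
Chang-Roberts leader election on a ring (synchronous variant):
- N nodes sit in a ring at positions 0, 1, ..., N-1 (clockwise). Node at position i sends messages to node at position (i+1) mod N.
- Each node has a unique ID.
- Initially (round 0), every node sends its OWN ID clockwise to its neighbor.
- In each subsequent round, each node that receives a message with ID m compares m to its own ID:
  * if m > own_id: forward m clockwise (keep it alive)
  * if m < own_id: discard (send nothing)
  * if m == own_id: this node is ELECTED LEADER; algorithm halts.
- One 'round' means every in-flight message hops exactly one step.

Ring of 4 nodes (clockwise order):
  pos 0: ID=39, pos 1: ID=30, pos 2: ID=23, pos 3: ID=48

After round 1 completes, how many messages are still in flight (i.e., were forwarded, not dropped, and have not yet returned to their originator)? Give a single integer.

Answer: 3

Derivation:
Round 1: pos1(id30) recv 39: fwd; pos2(id23) recv 30: fwd; pos3(id48) recv 23: drop; pos0(id39) recv 48: fwd
After round 1: 3 messages still in flight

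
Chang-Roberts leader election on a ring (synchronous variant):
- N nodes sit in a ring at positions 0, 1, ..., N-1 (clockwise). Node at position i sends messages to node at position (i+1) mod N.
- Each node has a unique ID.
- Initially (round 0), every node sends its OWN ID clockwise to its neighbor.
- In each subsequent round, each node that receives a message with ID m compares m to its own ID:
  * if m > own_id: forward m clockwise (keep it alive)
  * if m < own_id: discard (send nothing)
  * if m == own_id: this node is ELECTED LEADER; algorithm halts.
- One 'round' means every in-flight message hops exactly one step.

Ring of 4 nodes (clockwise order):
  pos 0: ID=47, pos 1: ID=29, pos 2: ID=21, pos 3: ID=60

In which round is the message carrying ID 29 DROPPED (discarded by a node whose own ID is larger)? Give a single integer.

Round 1: pos1(id29) recv 47: fwd; pos2(id21) recv 29: fwd; pos3(id60) recv 21: drop; pos0(id47) recv 60: fwd
Round 2: pos2(id21) recv 47: fwd; pos3(id60) recv 29: drop; pos1(id29) recv 60: fwd
Round 3: pos3(id60) recv 47: drop; pos2(id21) recv 60: fwd
Round 4: pos3(id60) recv 60: ELECTED
Message ID 29 originates at pos 1; dropped at pos 3 in round 2

Answer: 2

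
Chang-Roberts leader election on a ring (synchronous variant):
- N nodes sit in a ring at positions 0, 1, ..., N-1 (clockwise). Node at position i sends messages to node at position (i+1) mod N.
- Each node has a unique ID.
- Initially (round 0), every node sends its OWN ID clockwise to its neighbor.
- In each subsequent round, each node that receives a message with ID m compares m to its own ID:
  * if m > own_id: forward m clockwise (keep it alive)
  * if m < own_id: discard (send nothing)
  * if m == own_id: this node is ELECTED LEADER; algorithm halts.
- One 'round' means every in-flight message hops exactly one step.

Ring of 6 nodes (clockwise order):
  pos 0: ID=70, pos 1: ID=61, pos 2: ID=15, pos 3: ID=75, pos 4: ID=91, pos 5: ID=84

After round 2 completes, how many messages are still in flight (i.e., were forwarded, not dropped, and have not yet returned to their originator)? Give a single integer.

Answer: 3

Derivation:
Round 1: pos1(id61) recv 70: fwd; pos2(id15) recv 61: fwd; pos3(id75) recv 15: drop; pos4(id91) recv 75: drop; pos5(id84) recv 91: fwd; pos0(id70) recv 84: fwd
Round 2: pos2(id15) recv 70: fwd; pos3(id75) recv 61: drop; pos0(id70) recv 91: fwd; pos1(id61) recv 84: fwd
After round 2: 3 messages still in flight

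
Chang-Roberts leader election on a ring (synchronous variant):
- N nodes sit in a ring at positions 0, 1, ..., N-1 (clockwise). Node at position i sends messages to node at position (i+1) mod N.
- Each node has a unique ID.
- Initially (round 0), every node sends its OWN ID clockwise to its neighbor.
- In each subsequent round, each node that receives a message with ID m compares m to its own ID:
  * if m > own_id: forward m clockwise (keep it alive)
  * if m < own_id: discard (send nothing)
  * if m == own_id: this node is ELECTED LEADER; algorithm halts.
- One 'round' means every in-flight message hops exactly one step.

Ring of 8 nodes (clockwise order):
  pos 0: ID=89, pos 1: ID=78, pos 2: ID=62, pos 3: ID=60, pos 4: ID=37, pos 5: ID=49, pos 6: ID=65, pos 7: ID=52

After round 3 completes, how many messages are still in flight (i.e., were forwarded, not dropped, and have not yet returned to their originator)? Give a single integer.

Round 1: pos1(id78) recv 89: fwd; pos2(id62) recv 78: fwd; pos3(id60) recv 62: fwd; pos4(id37) recv 60: fwd; pos5(id49) recv 37: drop; pos6(id65) recv 49: drop; pos7(id52) recv 65: fwd; pos0(id89) recv 52: drop
Round 2: pos2(id62) recv 89: fwd; pos3(id60) recv 78: fwd; pos4(id37) recv 62: fwd; pos5(id49) recv 60: fwd; pos0(id89) recv 65: drop
Round 3: pos3(id60) recv 89: fwd; pos4(id37) recv 78: fwd; pos5(id49) recv 62: fwd; pos6(id65) recv 60: drop
After round 3: 3 messages still in flight

Answer: 3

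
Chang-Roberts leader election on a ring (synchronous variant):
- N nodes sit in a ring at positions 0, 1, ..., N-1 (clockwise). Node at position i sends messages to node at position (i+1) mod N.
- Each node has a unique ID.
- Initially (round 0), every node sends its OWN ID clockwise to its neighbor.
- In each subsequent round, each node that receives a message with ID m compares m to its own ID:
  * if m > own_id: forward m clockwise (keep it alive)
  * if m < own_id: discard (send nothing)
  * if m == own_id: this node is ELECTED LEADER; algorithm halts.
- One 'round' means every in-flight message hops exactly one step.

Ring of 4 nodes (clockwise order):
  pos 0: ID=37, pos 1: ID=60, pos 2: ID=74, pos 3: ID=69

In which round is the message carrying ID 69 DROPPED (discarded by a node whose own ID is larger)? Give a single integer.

Round 1: pos1(id60) recv 37: drop; pos2(id74) recv 60: drop; pos3(id69) recv 74: fwd; pos0(id37) recv 69: fwd
Round 2: pos0(id37) recv 74: fwd; pos1(id60) recv 69: fwd
Round 3: pos1(id60) recv 74: fwd; pos2(id74) recv 69: drop
Round 4: pos2(id74) recv 74: ELECTED
Message ID 69 originates at pos 3; dropped at pos 2 in round 3

Answer: 3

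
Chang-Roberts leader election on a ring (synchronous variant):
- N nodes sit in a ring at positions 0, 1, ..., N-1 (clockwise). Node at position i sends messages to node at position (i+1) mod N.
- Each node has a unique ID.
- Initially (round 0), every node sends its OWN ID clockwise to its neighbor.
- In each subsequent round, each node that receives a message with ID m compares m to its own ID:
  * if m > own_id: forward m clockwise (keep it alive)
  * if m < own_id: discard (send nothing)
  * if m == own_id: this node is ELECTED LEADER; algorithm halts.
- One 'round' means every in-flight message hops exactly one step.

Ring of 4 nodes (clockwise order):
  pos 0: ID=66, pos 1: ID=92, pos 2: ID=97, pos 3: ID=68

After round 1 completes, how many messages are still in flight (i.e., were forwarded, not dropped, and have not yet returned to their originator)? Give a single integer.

Round 1: pos1(id92) recv 66: drop; pos2(id97) recv 92: drop; pos3(id68) recv 97: fwd; pos0(id66) recv 68: fwd
After round 1: 2 messages still in flight

Answer: 2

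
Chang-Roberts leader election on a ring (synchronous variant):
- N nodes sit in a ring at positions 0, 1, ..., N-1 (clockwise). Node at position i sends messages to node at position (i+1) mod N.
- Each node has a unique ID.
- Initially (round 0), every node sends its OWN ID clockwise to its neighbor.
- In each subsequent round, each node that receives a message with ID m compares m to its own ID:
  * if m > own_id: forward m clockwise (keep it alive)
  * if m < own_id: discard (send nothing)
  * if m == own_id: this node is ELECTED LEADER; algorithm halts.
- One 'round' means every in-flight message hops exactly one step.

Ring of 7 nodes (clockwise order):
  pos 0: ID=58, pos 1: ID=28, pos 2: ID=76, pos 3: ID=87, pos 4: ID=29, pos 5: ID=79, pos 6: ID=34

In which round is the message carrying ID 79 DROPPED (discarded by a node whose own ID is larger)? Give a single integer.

Round 1: pos1(id28) recv 58: fwd; pos2(id76) recv 28: drop; pos3(id87) recv 76: drop; pos4(id29) recv 87: fwd; pos5(id79) recv 29: drop; pos6(id34) recv 79: fwd; pos0(id58) recv 34: drop
Round 2: pos2(id76) recv 58: drop; pos5(id79) recv 87: fwd; pos0(id58) recv 79: fwd
Round 3: pos6(id34) recv 87: fwd; pos1(id28) recv 79: fwd
Round 4: pos0(id58) recv 87: fwd; pos2(id76) recv 79: fwd
Round 5: pos1(id28) recv 87: fwd; pos3(id87) recv 79: drop
Round 6: pos2(id76) recv 87: fwd
Round 7: pos3(id87) recv 87: ELECTED
Message ID 79 originates at pos 5; dropped at pos 3 in round 5

Answer: 5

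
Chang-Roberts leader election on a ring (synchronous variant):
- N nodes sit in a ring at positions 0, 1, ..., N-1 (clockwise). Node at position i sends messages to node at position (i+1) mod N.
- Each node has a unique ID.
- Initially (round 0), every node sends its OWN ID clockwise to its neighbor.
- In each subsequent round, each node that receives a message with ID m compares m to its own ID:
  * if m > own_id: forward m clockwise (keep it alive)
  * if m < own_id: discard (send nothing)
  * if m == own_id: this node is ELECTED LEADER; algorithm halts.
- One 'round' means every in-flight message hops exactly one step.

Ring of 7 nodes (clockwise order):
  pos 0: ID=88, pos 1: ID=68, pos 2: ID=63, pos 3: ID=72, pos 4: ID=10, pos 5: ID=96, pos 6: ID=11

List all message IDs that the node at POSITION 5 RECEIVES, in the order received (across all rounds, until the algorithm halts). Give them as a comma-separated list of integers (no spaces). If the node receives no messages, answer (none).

Answer: 10,72,88,96

Derivation:
Round 1: pos1(id68) recv 88: fwd; pos2(id63) recv 68: fwd; pos3(id72) recv 63: drop; pos4(id10) recv 72: fwd; pos5(id96) recv 10: drop; pos6(id11) recv 96: fwd; pos0(id88) recv 11: drop
Round 2: pos2(id63) recv 88: fwd; pos3(id72) recv 68: drop; pos5(id96) recv 72: drop; pos0(id88) recv 96: fwd
Round 3: pos3(id72) recv 88: fwd; pos1(id68) recv 96: fwd
Round 4: pos4(id10) recv 88: fwd; pos2(id63) recv 96: fwd
Round 5: pos5(id96) recv 88: drop; pos3(id72) recv 96: fwd
Round 6: pos4(id10) recv 96: fwd
Round 7: pos5(id96) recv 96: ELECTED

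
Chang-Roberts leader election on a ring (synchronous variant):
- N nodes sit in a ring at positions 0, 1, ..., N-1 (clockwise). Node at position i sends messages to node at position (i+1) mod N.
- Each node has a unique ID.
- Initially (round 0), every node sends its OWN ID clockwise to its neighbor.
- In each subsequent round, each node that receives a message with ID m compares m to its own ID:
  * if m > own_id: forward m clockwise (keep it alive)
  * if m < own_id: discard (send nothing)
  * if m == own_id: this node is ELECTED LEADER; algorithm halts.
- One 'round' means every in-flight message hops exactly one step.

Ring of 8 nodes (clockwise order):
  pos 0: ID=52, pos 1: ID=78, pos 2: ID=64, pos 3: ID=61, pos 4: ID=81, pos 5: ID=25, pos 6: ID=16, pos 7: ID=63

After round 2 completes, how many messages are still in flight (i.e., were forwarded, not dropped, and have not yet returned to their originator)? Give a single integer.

Round 1: pos1(id78) recv 52: drop; pos2(id64) recv 78: fwd; pos3(id61) recv 64: fwd; pos4(id81) recv 61: drop; pos5(id25) recv 81: fwd; pos6(id16) recv 25: fwd; pos7(id63) recv 16: drop; pos0(id52) recv 63: fwd
Round 2: pos3(id61) recv 78: fwd; pos4(id81) recv 64: drop; pos6(id16) recv 81: fwd; pos7(id63) recv 25: drop; pos1(id78) recv 63: drop
After round 2: 2 messages still in flight

Answer: 2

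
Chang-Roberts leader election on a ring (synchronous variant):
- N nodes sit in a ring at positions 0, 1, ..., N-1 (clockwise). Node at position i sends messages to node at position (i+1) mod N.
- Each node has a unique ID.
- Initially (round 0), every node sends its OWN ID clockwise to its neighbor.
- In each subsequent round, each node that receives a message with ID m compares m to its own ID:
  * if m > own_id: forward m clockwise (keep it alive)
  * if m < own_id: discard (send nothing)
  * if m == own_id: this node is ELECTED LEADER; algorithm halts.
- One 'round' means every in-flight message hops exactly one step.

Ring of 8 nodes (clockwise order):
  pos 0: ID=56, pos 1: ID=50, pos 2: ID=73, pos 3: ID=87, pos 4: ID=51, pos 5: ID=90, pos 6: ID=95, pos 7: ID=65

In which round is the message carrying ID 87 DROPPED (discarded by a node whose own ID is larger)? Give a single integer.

Answer: 2

Derivation:
Round 1: pos1(id50) recv 56: fwd; pos2(id73) recv 50: drop; pos3(id87) recv 73: drop; pos4(id51) recv 87: fwd; pos5(id90) recv 51: drop; pos6(id95) recv 90: drop; pos7(id65) recv 95: fwd; pos0(id56) recv 65: fwd
Round 2: pos2(id73) recv 56: drop; pos5(id90) recv 87: drop; pos0(id56) recv 95: fwd; pos1(id50) recv 65: fwd
Round 3: pos1(id50) recv 95: fwd; pos2(id73) recv 65: drop
Round 4: pos2(id73) recv 95: fwd
Round 5: pos3(id87) recv 95: fwd
Round 6: pos4(id51) recv 95: fwd
Round 7: pos5(id90) recv 95: fwd
Round 8: pos6(id95) recv 95: ELECTED
Message ID 87 originates at pos 3; dropped at pos 5 in round 2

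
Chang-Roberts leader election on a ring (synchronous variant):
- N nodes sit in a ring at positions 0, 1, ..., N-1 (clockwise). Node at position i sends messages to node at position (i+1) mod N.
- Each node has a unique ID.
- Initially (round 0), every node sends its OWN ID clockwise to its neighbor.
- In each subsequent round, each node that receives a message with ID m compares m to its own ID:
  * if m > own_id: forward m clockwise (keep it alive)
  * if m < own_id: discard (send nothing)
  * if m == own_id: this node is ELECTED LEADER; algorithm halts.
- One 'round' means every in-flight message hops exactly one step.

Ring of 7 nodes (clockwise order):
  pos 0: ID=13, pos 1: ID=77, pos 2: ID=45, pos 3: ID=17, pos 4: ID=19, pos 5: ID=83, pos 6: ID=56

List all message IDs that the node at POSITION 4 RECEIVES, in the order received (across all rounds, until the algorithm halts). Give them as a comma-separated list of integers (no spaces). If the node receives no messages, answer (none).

Answer: 17,45,77,83

Derivation:
Round 1: pos1(id77) recv 13: drop; pos2(id45) recv 77: fwd; pos3(id17) recv 45: fwd; pos4(id19) recv 17: drop; pos5(id83) recv 19: drop; pos6(id56) recv 83: fwd; pos0(id13) recv 56: fwd
Round 2: pos3(id17) recv 77: fwd; pos4(id19) recv 45: fwd; pos0(id13) recv 83: fwd; pos1(id77) recv 56: drop
Round 3: pos4(id19) recv 77: fwd; pos5(id83) recv 45: drop; pos1(id77) recv 83: fwd
Round 4: pos5(id83) recv 77: drop; pos2(id45) recv 83: fwd
Round 5: pos3(id17) recv 83: fwd
Round 6: pos4(id19) recv 83: fwd
Round 7: pos5(id83) recv 83: ELECTED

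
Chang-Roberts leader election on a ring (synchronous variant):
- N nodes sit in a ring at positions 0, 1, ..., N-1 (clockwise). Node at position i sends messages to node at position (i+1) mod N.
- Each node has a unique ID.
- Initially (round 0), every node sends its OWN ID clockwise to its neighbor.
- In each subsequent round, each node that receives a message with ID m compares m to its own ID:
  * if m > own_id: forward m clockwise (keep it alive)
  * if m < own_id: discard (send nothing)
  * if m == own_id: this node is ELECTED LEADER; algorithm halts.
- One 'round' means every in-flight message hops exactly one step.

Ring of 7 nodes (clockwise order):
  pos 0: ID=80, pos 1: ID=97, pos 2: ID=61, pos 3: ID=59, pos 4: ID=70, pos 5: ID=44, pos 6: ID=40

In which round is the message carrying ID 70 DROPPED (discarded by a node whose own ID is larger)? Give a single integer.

Answer: 3

Derivation:
Round 1: pos1(id97) recv 80: drop; pos2(id61) recv 97: fwd; pos3(id59) recv 61: fwd; pos4(id70) recv 59: drop; pos5(id44) recv 70: fwd; pos6(id40) recv 44: fwd; pos0(id80) recv 40: drop
Round 2: pos3(id59) recv 97: fwd; pos4(id70) recv 61: drop; pos6(id40) recv 70: fwd; pos0(id80) recv 44: drop
Round 3: pos4(id70) recv 97: fwd; pos0(id80) recv 70: drop
Round 4: pos5(id44) recv 97: fwd
Round 5: pos6(id40) recv 97: fwd
Round 6: pos0(id80) recv 97: fwd
Round 7: pos1(id97) recv 97: ELECTED
Message ID 70 originates at pos 4; dropped at pos 0 in round 3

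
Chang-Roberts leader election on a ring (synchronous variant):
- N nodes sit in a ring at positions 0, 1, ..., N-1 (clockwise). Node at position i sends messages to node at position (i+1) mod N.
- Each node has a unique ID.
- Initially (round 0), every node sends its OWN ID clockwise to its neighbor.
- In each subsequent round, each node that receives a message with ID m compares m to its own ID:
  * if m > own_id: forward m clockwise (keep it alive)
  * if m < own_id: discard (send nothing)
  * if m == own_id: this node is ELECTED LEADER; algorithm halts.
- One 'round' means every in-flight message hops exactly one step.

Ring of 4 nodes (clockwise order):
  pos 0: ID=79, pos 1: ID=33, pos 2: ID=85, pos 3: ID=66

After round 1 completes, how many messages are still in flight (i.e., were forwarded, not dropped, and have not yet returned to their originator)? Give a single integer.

Answer: 2

Derivation:
Round 1: pos1(id33) recv 79: fwd; pos2(id85) recv 33: drop; pos3(id66) recv 85: fwd; pos0(id79) recv 66: drop
After round 1: 2 messages still in flight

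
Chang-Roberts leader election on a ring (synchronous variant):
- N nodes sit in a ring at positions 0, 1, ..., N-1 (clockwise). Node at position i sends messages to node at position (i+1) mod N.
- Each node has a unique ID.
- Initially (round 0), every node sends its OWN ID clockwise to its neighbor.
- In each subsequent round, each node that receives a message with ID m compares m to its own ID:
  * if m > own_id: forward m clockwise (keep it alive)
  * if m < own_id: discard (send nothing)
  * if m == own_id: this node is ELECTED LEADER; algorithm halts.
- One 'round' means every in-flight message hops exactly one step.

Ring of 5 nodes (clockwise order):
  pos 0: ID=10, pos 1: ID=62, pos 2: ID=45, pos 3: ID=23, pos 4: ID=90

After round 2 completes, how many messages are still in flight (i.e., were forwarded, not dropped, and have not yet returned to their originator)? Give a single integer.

Round 1: pos1(id62) recv 10: drop; pos2(id45) recv 62: fwd; pos3(id23) recv 45: fwd; pos4(id90) recv 23: drop; pos0(id10) recv 90: fwd
Round 2: pos3(id23) recv 62: fwd; pos4(id90) recv 45: drop; pos1(id62) recv 90: fwd
After round 2: 2 messages still in flight

Answer: 2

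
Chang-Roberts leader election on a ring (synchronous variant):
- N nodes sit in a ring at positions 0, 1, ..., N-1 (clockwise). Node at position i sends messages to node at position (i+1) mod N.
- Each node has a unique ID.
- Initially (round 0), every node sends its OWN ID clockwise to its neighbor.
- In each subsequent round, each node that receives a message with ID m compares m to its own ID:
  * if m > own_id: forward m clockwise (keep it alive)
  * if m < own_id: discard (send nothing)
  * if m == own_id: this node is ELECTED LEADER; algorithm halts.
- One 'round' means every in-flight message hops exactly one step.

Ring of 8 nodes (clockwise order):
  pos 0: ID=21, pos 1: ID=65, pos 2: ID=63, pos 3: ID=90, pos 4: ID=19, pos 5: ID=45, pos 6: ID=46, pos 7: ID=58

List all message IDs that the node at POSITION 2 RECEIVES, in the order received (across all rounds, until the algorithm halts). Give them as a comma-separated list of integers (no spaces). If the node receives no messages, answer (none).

Answer: 65,90

Derivation:
Round 1: pos1(id65) recv 21: drop; pos2(id63) recv 65: fwd; pos3(id90) recv 63: drop; pos4(id19) recv 90: fwd; pos5(id45) recv 19: drop; pos6(id46) recv 45: drop; pos7(id58) recv 46: drop; pos0(id21) recv 58: fwd
Round 2: pos3(id90) recv 65: drop; pos5(id45) recv 90: fwd; pos1(id65) recv 58: drop
Round 3: pos6(id46) recv 90: fwd
Round 4: pos7(id58) recv 90: fwd
Round 5: pos0(id21) recv 90: fwd
Round 6: pos1(id65) recv 90: fwd
Round 7: pos2(id63) recv 90: fwd
Round 8: pos3(id90) recv 90: ELECTED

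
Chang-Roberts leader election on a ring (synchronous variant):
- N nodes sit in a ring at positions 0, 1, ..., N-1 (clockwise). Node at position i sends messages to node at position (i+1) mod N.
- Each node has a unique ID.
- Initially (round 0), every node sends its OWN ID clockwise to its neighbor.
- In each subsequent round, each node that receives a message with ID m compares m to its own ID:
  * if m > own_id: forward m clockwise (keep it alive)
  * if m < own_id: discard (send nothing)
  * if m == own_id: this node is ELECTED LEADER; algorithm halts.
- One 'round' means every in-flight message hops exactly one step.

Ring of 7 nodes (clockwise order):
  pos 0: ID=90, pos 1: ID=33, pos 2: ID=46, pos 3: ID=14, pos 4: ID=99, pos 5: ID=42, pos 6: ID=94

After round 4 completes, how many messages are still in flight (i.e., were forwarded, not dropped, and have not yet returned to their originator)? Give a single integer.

Answer: 2

Derivation:
Round 1: pos1(id33) recv 90: fwd; pos2(id46) recv 33: drop; pos3(id14) recv 46: fwd; pos4(id99) recv 14: drop; pos5(id42) recv 99: fwd; pos6(id94) recv 42: drop; pos0(id90) recv 94: fwd
Round 2: pos2(id46) recv 90: fwd; pos4(id99) recv 46: drop; pos6(id94) recv 99: fwd; pos1(id33) recv 94: fwd
Round 3: pos3(id14) recv 90: fwd; pos0(id90) recv 99: fwd; pos2(id46) recv 94: fwd
Round 4: pos4(id99) recv 90: drop; pos1(id33) recv 99: fwd; pos3(id14) recv 94: fwd
After round 4: 2 messages still in flight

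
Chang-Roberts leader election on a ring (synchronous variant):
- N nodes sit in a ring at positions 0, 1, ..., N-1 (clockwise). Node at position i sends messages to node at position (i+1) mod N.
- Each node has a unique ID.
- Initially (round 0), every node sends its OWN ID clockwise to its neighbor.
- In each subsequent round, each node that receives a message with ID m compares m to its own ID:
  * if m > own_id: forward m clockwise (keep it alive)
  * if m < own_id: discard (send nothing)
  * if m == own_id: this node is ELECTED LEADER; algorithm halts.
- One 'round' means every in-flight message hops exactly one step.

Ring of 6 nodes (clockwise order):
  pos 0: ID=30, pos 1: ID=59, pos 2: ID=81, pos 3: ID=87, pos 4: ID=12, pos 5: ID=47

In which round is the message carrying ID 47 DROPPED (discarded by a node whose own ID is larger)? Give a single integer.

Round 1: pos1(id59) recv 30: drop; pos2(id81) recv 59: drop; pos3(id87) recv 81: drop; pos4(id12) recv 87: fwd; pos5(id47) recv 12: drop; pos0(id30) recv 47: fwd
Round 2: pos5(id47) recv 87: fwd; pos1(id59) recv 47: drop
Round 3: pos0(id30) recv 87: fwd
Round 4: pos1(id59) recv 87: fwd
Round 5: pos2(id81) recv 87: fwd
Round 6: pos3(id87) recv 87: ELECTED
Message ID 47 originates at pos 5; dropped at pos 1 in round 2

Answer: 2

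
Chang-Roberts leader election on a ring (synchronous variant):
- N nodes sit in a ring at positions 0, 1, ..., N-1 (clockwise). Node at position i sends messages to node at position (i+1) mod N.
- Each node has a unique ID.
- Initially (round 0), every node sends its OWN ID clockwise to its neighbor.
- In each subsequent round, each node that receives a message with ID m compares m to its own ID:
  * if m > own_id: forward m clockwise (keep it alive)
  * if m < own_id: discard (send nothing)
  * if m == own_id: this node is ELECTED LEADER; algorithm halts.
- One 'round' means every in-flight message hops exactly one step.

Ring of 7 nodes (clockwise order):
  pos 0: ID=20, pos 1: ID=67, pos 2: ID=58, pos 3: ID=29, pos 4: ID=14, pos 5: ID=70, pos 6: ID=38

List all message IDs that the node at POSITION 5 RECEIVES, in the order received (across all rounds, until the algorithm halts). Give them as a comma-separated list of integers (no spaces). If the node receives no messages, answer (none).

Answer: 14,29,58,67,70

Derivation:
Round 1: pos1(id67) recv 20: drop; pos2(id58) recv 67: fwd; pos3(id29) recv 58: fwd; pos4(id14) recv 29: fwd; pos5(id70) recv 14: drop; pos6(id38) recv 70: fwd; pos0(id20) recv 38: fwd
Round 2: pos3(id29) recv 67: fwd; pos4(id14) recv 58: fwd; pos5(id70) recv 29: drop; pos0(id20) recv 70: fwd; pos1(id67) recv 38: drop
Round 3: pos4(id14) recv 67: fwd; pos5(id70) recv 58: drop; pos1(id67) recv 70: fwd
Round 4: pos5(id70) recv 67: drop; pos2(id58) recv 70: fwd
Round 5: pos3(id29) recv 70: fwd
Round 6: pos4(id14) recv 70: fwd
Round 7: pos5(id70) recv 70: ELECTED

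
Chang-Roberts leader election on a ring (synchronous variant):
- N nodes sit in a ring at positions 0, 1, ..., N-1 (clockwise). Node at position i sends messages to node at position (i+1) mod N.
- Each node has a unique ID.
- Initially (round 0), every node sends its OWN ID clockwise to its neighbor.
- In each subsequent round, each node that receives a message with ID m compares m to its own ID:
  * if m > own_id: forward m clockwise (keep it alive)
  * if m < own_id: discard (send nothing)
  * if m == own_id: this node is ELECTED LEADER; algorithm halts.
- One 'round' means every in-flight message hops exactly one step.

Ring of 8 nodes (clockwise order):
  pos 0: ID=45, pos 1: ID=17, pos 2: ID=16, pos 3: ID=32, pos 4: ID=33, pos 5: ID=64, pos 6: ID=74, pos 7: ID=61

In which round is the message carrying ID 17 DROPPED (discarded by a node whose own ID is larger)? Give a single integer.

Round 1: pos1(id17) recv 45: fwd; pos2(id16) recv 17: fwd; pos3(id32) recv 16: drop; pos4(id33) recv 32: drop; pos5(id64) recv 33: drop; pos6(id74) recv 64: drop; pos7(id61) recv 74: fwd; pos0(id45) recv 61: fwd
Round 2: pos2(id16) recv 45: fwd; pos3(id32) recv 17: drop; pos0(id45) recv 74: fwd; pos1(id17) recv 61: fwd
Round 3: pos3(id32) recv 45: fwd; pos1(id17) recv 74: fwd; pos2(id16) recv 61: fwd
Round 4: pos4(id33) recv 45: fwd; pos2(id16) recv 74: fwd; pos3(id32) recv 61: fwd
Round 5: pos5(id64) recv 45: drop; pos3(id32) recv 74: fwd; pos4(id33) recv 61: fwd
Round 6: pos4(id33) recv 74: fwd; pos5(id64) recv 61: drop
Round 7: pos5(id64) recv 74: fwd
Round 8: pos6(id74) recv 74: ELECTED
Message ID 17 originates at pos 1; dropped at pos 3 in round 2

Answer: 2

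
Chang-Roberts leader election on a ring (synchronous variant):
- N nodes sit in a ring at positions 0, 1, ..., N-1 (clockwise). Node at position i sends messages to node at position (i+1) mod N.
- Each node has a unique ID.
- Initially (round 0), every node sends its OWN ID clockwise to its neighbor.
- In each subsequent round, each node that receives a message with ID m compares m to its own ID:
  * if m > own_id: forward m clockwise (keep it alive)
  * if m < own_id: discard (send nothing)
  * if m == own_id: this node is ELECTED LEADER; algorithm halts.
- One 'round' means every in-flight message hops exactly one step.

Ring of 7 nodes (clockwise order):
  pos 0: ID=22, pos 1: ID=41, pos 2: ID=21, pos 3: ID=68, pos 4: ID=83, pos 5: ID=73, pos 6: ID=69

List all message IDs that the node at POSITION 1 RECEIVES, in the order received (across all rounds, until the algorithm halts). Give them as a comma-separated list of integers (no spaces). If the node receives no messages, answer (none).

Round 1: pos1(id41) recv 22: drop; pos2(id21) recv 41: fwd; pos3(id68) recv 21: drop; pos4(id83) recv 68: drop; pos5(id73) recv 83: fwd; pos6(id69) recv 73: fwd; pos0(id22) recv 69: fwd
Round 2: pos3(id68) recv 41: drop; pos6(id69) recv 83: fwd; pos0(id22) recv 73: fwd; pos1(id41) recv 69: fwd
Round 3: pos0(id22) recv 83: fwd; pos1(id41) recv 73: fwd; pos2(id21) recv 69: fwd
Round 4: pos1(id41) recv 83: fwd; pos2(id21) recv 73: fwd; pos3(id68) recv 69: fwd
Round 5: pos2(id21) recv 83: fwd; pos3(id68) recv 73: fwd; pos4(id83) recv 69: drop
Round 6: pos3(id68) recv 83: fwd; pos4(id83) recv 73: drop
Round 7: pos4(id83) recv 83: ELECTED

Answer: 22,69,73,83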